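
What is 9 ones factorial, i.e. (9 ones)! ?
Convert 9 ones (place-value notation) → 9 (decimal)
Compute 9! = 362880
362880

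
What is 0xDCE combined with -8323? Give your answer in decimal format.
Convert 0xDCE (hexadecimal) → 13×256 + 12×16 + 14 = 3534 (decimal)
Compute 3534 + -8323 = -4789
-4789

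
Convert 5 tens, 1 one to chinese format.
Convert 5 tens, 1 one (place-value notation) → 5×10 + 1 = 51 (decimal)
Convert 51 (decimal) → 51 = 5×10 + 1 → 五十一 (Chinese numeral)
五十一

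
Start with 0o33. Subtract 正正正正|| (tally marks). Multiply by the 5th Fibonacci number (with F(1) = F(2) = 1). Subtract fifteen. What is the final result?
Convert 0o33 (octal) → 3×8 + 3 = 27 (decimal)
Start: 27
Convert 正正正正|| (tally marks) → 5 + 5 + 5 + 5 + 2 = 22 (decimal)
27 - 22 = 5
Convert the 5th Fibonacci number (with F(1) = F(2) = 1) (Fibonacci index) → 1, 1, 2, 3, 5 → 5 (decimal)
5 × 5 = 25
Convert fifteen (English words) → 15 (decimal)
25 - 15 = 10
10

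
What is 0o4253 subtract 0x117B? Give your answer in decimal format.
Convert 0o4253 (octal) → 4×512 + 2×64 + 5×8 + 3 = 2219 (decimal)
Convert 0x117B (hexadecimal) → 1×4096 + 1×256 + 7×16 + 11 = 4475 (decimal)
Compute 2219 - 4475 = -2256
-2256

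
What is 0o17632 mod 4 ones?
Convert 0o17632 (octal) → 1×4096 + 7×512 + 6×64 + 3×8 + 2 = 8090 (decimal)
Convert 4 ones (place-value notation) → 4 (decimal)
Compute 8090 mod 4 = 2
2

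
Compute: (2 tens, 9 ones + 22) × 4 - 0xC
Convert 2 tens, 9 ones (place-value notation) → 2×10 + 9 = 29 (decimal)
Convert 0xC (hexadecimal) → 12 (decimal)
Expression in decimal: (29 + 22) × 4 - 12
Parentheses first: 29 + 22 = 51
Multiply: 51 × 4 = 204
Subtract: 204 - 12 = 192
192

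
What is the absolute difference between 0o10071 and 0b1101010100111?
Convert 0o10071 (octal) → 1×4096 + 7×8 + 1 = 4153 (decimal)
Convert 0b1101010100111 (binary) → 4096 + 2048 + 512 + 128 + 32 + 4 + 2 + 1 = 6823 (decimal)
Compute |4153 - 6823| = 2670
2670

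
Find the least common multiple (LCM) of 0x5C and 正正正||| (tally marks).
Convert 0x5C (hexadecimal) → 5×16 + 12 = 92 (decimal)
Convert 正正正||| (tally marks) → 5 + 5 + 5 + 3 = 18 (decimal)
Compute lcm(92, 18) = 828
828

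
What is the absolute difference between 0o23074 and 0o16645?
Convert 0o23074 (octal) → 2×4096 + 3×512 + 7×8 + 4 = 9788 (decimal)
Convert 0o16645 (octal) → 1×4096 + 6×512 + 6×64 + 4×8 + 5 = 7589 (decimal)
Compute |9788 - 7589| = 2199
2199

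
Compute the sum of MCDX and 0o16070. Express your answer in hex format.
Convert MCDX (Roman numeral) → 1000 + 400 + 10 = 1410 (decimal)
Convert 0o16070 (octal) → 1×4096 + 6×512 + 7×8 = 7224 (decimal)
Compute 1410 + 7224 = 8634
Convert 8634 (decimal) → 8634 = 2×4096 + 1×256 + 11×16 + 10 → 0x21BA (hexadecimal)
0x21BA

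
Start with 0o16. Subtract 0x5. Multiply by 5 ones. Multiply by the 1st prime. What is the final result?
Convert 0o16 (octal) → 1×8 + 6 = 14 (decimal)
Start: 14
Convert 0x5 (hexadecimal) → 5 (decimal)
14 - 5 = 9
Convert 5 ones (place-value notation) → 5 (decimal)
9 × 5 = 45
Convert the 1st prime (prime index) → 2 (decimal)
45 × 2 = 90
90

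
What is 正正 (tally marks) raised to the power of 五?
Convert 正正 (tally marks) → 5 + 5 = 10 (decimal)
Convert 五 (Chinese numeral) → 5 (decimal)
Compute 10 ^ 5 = 100000
100000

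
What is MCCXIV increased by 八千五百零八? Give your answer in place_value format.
Convert MCCXIV (Roman numeral) → 1000 + 100 + 100 + 10 + 4 = 1214 (decimal)
Convert 八千五百零八 (Chinese numeral) → 8×1000 + 5×100 + 8 = 8508 (decimal)
Compute 1214 + 8508 = 9722
Convert 9722 (decimal) → 9722 = 9×1000 + 7×100 + 2×10 + 2 → 9 thousands, 7 hundreds, 2 tens, 2 ones (place-value notation)
9 thousands, 7 hundreds, 2 tens, 2 ones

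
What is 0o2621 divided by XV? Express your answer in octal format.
Convert 0o2621 (octal) → 2×512 + 6×64 + 2×8 + 1 = 1425 (decimal)
Convert XV (Roman numeral) → 10 + 5 = 15 (decimal)
Compute 1425 ÷ 15 = 95
Convert 95 (decimal) → 95 = 1×64 + 3×8 + 7 → 0o137 (octal)
0o137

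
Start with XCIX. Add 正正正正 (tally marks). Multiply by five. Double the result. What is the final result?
Convert XCIX (Roman numeral) → 90 + 9 = 99 (decimal)
Start: 99
Convert 正正正正 (tally marks) → 5 + 5 + 5 + 5 = 20 (decimal)
99 + 20 = 119
Convert five (English words) → 5 (decimal)
119 × 5 = 595
595 × 2 = 1190
1190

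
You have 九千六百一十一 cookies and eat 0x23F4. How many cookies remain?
Convert 九千六百一十一 (Chinese numeral) → 9×1000 + 6×100 + 1×10 + 1 = 9611 (decimal)
Convert 0x23F4 (hexadecimal) → 2×4096 + 3×256 + 15×16 + 4 = 9204 (decimal)
Compute 9611 - 9204 = 407
407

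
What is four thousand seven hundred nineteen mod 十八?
Convert four thousand seven hundred nineteen (English words) → 4×1000 + 7×100 + 19 = 4719 (decimal)
Convert 十八 (Chinese numeral) → 1×10 + 8 = 18 (decimal)
Compute 4719 mod 18 = 3
3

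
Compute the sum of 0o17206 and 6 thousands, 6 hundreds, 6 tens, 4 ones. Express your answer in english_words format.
Convert 0o17206 (octal) → 1×4096 + 7×512 + 2×64 + 6 = 7814 (decimal)
Convert 6 thousands, 6 hundreds, 6 tens, 4 ones (place-value notation) → 6×1000 + 6×100 + 6×10 + 4 = 6664 (decimal)
Compute 7814 + 6664 = 14478
Convert 14478 (decimal) → 14478 = 14×1000 + 4×100 + 78 → fourteen thousand four hundred seventy-eight (English words)
fourteen thousand four hundred seventy-eight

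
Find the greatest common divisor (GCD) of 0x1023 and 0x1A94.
Convert 0x1023 (hexadecimal) → 1×4096 + 2×16 + 3 = 4131 (decimal)
Convert 0x1A94 (hexadecimal) → 1×4096 + 10×256 + 9×16 + 4 = 6804 (decimal)
Compute gcd(4131, 6804) = 243
243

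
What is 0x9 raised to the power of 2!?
Convert 0x9 (hexadecimal) → 9 (decimal)
Convert 2! (factorial) → 2 (decimal)
Compute 9 ^ 2 = 81
81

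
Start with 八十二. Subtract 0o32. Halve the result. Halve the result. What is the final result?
Convert 八十二 (Chinese numeral) → 8×10 + 2 = 82 (decimal)
Start: 82
Convert 0o32 (octal) → 3×8 + 2 = 26 (decimal)
82 - 26 = 56
56 ÷ 2 = 28
28 ÷ 2 = 14
14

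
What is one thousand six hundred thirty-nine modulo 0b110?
Convert one thousand six hundred thirty-nine (English words) → 1×1000 + 6×100 + 39 = 1639 (decimal)
Convert 0b110 (binary) → 4 + 2 = 6 (decimal)
Compute 1639 mod 6 = 1
1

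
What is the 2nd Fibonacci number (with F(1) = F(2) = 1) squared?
The 2nd Fibonacci number (with F(1) = F(2) = 1) = 1
Compute 1² = 1 × 1 = 1
1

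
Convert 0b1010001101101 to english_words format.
Convert 0b1010001101101 (binary) → 4096 + 1024 + 64 + 32 + 8 + 4 + 1 = 5229 (decimal)
Convert 5229 (decimal) → 5229 = 5×1000 + 2×100 + 29 → five thousand two hundred twenty-nine (English words)
five thousand two hundred twenty-nine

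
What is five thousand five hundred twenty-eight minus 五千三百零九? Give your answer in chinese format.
Convert five thousand five hundred twenty-eight (English words) → 5×1000 + 5×100 + 28 = 5528 (decimal)
Convert 五千三百零九 (Chinese numeral) → 5×1000 + 3×100 + 9 = 5309 (decimal)
Compute 5528 - 5309 = 219
Convert 219 (decimal) → 219 = 2×100 + 1×10 + 9 → 二百一十九 (Chinese numeral)
二百一十九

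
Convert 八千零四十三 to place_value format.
Convert 八千零四十三 (Chinese numeral) → 8×1000 + 4×10 + 3 = 8043 (decimal)
Convert 8043 (decimal) → 8043 = 8×1000 + 4×10 + 3 → 8 thousands, 4 tens, 3 ones (place-value notation)
8 thousands, 4 tens, 3 ones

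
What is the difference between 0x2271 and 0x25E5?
Convert 0x2271 (hexadecimal) → 2×4096 + 2×256 + 7×16 + 1 = 8817 (decimal)
Convert 0x25E5 (hexadecimal) → 2×4096 + 5×256 + 14×16 + 5 = 9701 (decimal)
Difference: |8817 - 9701| = 884
884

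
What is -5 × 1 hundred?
Convert 1 hundred (place-value notation) → 1×100 = 100 (decimal)
Compute -5 × 100 = -500
-500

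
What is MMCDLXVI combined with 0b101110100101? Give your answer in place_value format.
Convert MMCDLXVI (Roman numeral) → 1000 + 1000 + 400 + 50 + 10 + 5 + 1 = 2466 (decimal)
Convert 0b101110100101 (binary) → 2048 + 512 + 256 + 128 + 32 + 4 + 1 = 2981 (decimal)
Compute 2466 + 2981 = 5447
Convert 5447 (decimal) → 5447 = 5×1000 + 4×100 + 4×10 + 7 → 5 thousands, 4 hundreds, 4 tens, 7 ones (place-value notation)
5 thousands, 4 hundreds, 4 tens, 7 ones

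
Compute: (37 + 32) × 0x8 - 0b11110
Convert 0x8 (hexadecimal) → 8 (decimal)
Convert 0b11110 (binary) → 16 + 8 + 4 + 2 = 30 (decimal)
Expression in decimal: (37 + 32) × 8 - 30
Parentheses first: 37 + 32 = 69
Multiply: 69 × 8 = 552
Subtract: 552 - 30 = 522
522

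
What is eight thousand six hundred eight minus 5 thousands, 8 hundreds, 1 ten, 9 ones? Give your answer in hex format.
Convert eight thousand six hundred eight (English words) → 8×1000 + 6×100 + 8 = 8608 (decimal)
Convert 5 thousands, 8 hundreds, 1 ten, 9 ones (place-value notation) → 5×1000 + 8×100 + 1×10 + 9 = 5819 (decimal)
Compute 8608 - 5819 = 2789
Convert 2789 (decimal) → 2789 = 10×256 + 14×16 + 5 → 0xAE5 (hexadecimal)
0xAE5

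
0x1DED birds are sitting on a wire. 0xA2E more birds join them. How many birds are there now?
Convert 0x1DED (hexadecimal) → 1×4096 + 13×256 + 14×16 + 13 = 7661 (decimal)
Convert 0xA2E (hexadecimal) → 10×256 + 2×16 + 14 = 2606 (decimal)
Compute 7661 + 2606 = 10267
10267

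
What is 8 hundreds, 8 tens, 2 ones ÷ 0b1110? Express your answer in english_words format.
Convert 8 hundreds, 8 tens, 2 ones (place-value notation) → 8×100 + 8×10 + 2 = 882 (decimal)
Convert 0b1110 (binary) → 8 + 4 + 2 = 14 (decimal)
Compute 882 ÷ 14 = 63
Convert 63 (decimal) → sixty-three (English words)
sixty-three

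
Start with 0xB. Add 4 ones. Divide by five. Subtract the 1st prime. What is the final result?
Convert 0xB (hexadecimal) → 11 (decimal)
Start: 11
Convert 4 ones (place-value notation) → 4 (decimal)
11 + 4 = 15
Convert five (English words) → 5 (decimal)
15 ÷ 5 = 3
Convert the 1st prime (prime index) → 2 (decimal)
3 - 2 = 1
1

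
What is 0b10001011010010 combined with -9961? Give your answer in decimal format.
Convert 0b10001011010010 (binary) → 8192 + 512 + 128 + 64 + 16 + 2 = 8914 (decimal)
Compute 8914 + -9961 = -1047
-1047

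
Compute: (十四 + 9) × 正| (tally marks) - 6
Convert 十四 (Chinese numeral) → 1×10 + 4 = 14 (decimal)
Convert 正| (tally marks) → 5 + 1 = 6 (decimal)
Expression in decimal: (14 + 9) × 6 - 6
Parentheses first: 14 + 9 = 23
Multiply: 23 × 6 = 138
Subtract: 138 - 6 = 132
132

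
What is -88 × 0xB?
Convert 0xB (hexadecimal) → 11 (decimal)
Compute -88 × 11 = -968
-968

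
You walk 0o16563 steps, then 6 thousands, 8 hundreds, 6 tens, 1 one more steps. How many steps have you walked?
Convert 0o16563 (octal) → 1×4096 + 6×512 + 5×64 + 6×8 + 3 = 7539 (decimal)
Convert 6 thousands, 8 hundreds, 6 tens, 1 one (place-value notation) → 6×1000 + 8×100 + 6×10 + 1 = 6861 (decimal)
Compute 7539 + 6861 = 14400
14400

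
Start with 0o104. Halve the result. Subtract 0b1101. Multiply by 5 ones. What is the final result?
Convert 0o104 (octal) → 1×64 + 4 = 68 (decimal)
Start: 68
68 ÷ 2 = 34
Convert 0b1101 (binary) → 8 + 4 + 1 = 13 (decimal)
34 - 13 = 21
Convert 5 ones (place-value notation) → 5 (decimal)
21 × 5 = 105
105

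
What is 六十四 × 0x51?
Convert 六十四 (Chinese numeral) → 6×10 + 4 = 64 (decimal)
Convert 0x51 (hexadecimal) → 5×16 + 1 = 81 (decimal)
Compute 64 × 81 = 5184
5184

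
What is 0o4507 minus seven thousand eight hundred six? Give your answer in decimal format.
Convert 0o4507 (octal) → 4×512 + 5×64 + 7 = 2375 (decimal)
Convert seven thousand eight hundred six (English words) → 7×1000 + 8×100 + 6 = 7806 (decimal)
Compute 2375 - 7806 = -5431
-5431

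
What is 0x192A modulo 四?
Convert 0x192A (hexadecimal) → 1×4096 + 9×256 + 2×16 + 10 = 6442 (decimal)
Convert 四 (Chinese numeral) → 4 (decimal)
Compute 6442 mod 4 = 2
2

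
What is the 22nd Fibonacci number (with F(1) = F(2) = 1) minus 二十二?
The 22nd Fibonacci number (with F(1) = F(2) = 1) = 17711
Convert 二十二 (Chinese numeral) → 2×10 + 2 = 22 (decimal)
Compute 17711 - 22 = 17689
17689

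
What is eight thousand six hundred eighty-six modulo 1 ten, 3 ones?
Convert eight thousand six hundred eighty-six (English words) → 8×1000 + 6×100 + 86 = 8686 (decimal)
Convert 1 ten, 3 ones (place-value notation) → 1×10 + 3 = 13 (decimal)
Compute 8686 mod 13 = 2
2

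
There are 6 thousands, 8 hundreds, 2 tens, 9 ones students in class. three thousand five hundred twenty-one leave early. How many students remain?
Convert 6 thousands, 8 hundreds, 2 tens, 9 ones (place-value notation) → 6×1000 + 8×100 + 2×10 + 9 = 6829 (decimal)
Convert three thousand five hundred twenty-one (English words) → 3×1000 + 5×100 + 21 = 3521 (decimal)
Compute 6829 - 3521 = 3308
3308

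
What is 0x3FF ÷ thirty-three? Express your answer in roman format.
Convert 0x3FF (hexadecimal) → 3×256 + 15×16 + 15 = 1023 (decimal)
Convert thirty-three (English words) → 33 (decimal)
Compute 1023 ÷ 33 = 31
Convert 31 (decimal) → 31 = 10 + 10 + 10 + 1 → XXXI (Roman numeral)
XXXI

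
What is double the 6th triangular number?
The 6th triangular number = 6×7/2 = 21
Compute 21 × 2 = 42
42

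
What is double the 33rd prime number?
The 33rd prime number = 137
Compute 137 × 2 = 274
274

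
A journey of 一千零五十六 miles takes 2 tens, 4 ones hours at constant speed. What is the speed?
Convert 一千零五十六 (Chinese numeral) → 1×1000 + 5×10 + 6 = 1056 (decimal)
Convert 2 tens, 4 ones (place-value notation) → 2×10 + 4 = 24 (decimal)
Compute 1056 ÷ 24 = 44
44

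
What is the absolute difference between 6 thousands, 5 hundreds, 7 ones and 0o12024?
Convert 6 thousands, 5 hundreds, 7 ones (place-value notation) → 6×1000 + 5×100 + 7 = 6507 (decimal)
Convert 0o12024 (octal) → 1×4096 + 2×512 + 2×8 + 4 = 5140 (decimal)
Compute |6507 - 5140| = 1367
1367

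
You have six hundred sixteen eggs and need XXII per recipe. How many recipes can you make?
Convert six hundred sixteen (English words) → 6×100 + 16 = 616 (decimal)
Convert XXII (Roman numeral) → 10 + 10 + 1 + 1 = 22 (decimal)
Compute 616 ÷ 22 = 28
28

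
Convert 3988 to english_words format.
Convert 3988 (decimal) → 3988 = 3×1000 + 9×100 + 88 → three thousand nine hundred eighty-eight (English words)
three thousand nine hundred eighty-eight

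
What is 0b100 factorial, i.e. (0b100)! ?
Convert 0b100 (binary) → 4 (decimal)
Compute 4! = 24
24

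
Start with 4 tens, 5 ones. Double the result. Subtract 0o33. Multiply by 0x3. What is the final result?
Convert 4 tens, 5 ones (place-value notation) → 4×10 + 5 = 45 (decimal)
Start: 45
45 × 2 = 90
Convert 0o33 (octal) → 3×8 + 3 = 27 (decimal)
90 - 27 = 63
Convert 0x3 (hexadecimal) → 3 (decimal)
63 × 3 = 189
189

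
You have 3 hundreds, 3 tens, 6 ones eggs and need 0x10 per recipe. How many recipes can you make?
Convert 3 hundreds, 3 tens, 6 ones (place-value notation) → 3×100 + 3×10 + 6 = 336 (decimal)
Convert 0x10 (hexadecimal) → 1×16 = 16 (decimal)
Compute 336 ÷ 16 = 21
21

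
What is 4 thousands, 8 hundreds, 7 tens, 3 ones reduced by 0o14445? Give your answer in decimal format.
Convert 4 thousands, 8 hundreds, 7 tens, 3 ones (place-value notation) → 4×1000 + 8×100 + 7×10 + 3 = 4873 (decimal)
Convert 0o14445 (octal) → 1×4096 + 4×512 + 4×64 + 4×8 + 5 = 6437 (decimal)
Compute 4873 - 6437 = -1564
-1564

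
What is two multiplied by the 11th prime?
Convert two (English words) → 2 (decimal)
Convert the 11th prime (prime index) → 31 (decimal)
Compute 2 × 31 = 62
62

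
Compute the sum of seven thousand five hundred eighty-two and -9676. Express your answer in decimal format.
Convert seven thousand five hundred eighty-two (English words) → 7×1000 + 5×100 + 82 = 7582 (decimal)
Compute 7582 + -9676 = -2094
-2094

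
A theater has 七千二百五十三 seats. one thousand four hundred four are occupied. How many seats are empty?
Convert 七千二百五十三 (Chinese numeral) → 7×1000 + 2×100 + 5×10 + 3 = 7253 (decimal)
Convert one thousand four hundred four (English words) → 1×1000 + 4×100 + 4 = 1404 (decimal)
Compute 7253 - 1404 = 5849
5849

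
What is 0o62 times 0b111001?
Convert 0o62 (octal) → 6×8 + 2 = 50 (decimal)
Convert 0b111001 (binary) → 32 + 16 + 8 + 1 = 57 (decimal)
Compute 50 × 57 = 2850
2850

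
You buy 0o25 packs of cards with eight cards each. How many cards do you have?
Convert eight (English words) → 8 (decimal)
Convert 0o25 (octal) → 2×8 + 5 = 21 (decimal)
Compute 8 × 21 = 168
168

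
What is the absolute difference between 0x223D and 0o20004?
Convert 0x223D (hexadecimal) → 2×4096 + 2×256 + 3×16 + 13 = 8765 (decimal)
Convert 0o20004 (octal) → 2×4096 + 4 = 8196 (decimal)
Compute |8765 - 8196| = 569
569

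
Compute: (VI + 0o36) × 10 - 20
Convert VI (Roman numeral) → 5 + 1 = 6 (decimal)
Convert 0o36 (octal) → 3×8 + 6 = 30 (decimal)
Expression in decimal: (6 + 30) × 10 - 20
Parentheses first: 6 + 30 = 36
Multiply: 36 × 10 = 360
Subtract: 360 - 20 = 340
340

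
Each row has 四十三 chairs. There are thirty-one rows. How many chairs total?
Convert 四十三 (Chinese numeral) → 4×10 + 3 = 43 (decimal)
Convert thirty-one (English words) → 31 (decimal)
Compute 43 × 31 = 1333
1333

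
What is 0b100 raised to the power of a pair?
Convert 0b100 (binary) → 4 (decimal)
Convert a pair (colloquial) → 2 (decimal)
Compute 4 ^ 2 = 16
16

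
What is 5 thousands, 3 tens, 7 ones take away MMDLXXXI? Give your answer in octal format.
Convert 5 thousands, 3 tens, 7 ones (place-value notation) → 5×1000 + 3×10 + 7 = 5037 (decimal)
Convert MMDLXXXI (Roman numeral) → 1000 + 1000 + 500 + 50 + 10 + 10 + 10 + 1 = 2581 (decimal)
Compute 5037 - 2581 = 2456
Convert 2456 (decimal) → 2456 = 4×512 + 6×64 + 3×8 → 0o4630 (octal)
0o4630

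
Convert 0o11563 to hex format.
Convert 0o11563 (octal) → 1×4096 + 1×512 + 5×64 + 6×8 + 3 = 4979 (decimal)
Convert 4979 (decimal) → 4979 = 1×4096 + 3×256 + 7×16 + 3 → 0x1373 (hexadecimal)
0x1373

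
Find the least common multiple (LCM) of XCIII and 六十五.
Convert XCIII (Roman numeral) → 90 + 1 + 1 + 1 = 93 (decimal)
Convert 六十五 (Chinese numeral) → 6×10 + 5 = 65 (decimal)
Compute lcm(93, 65) = 6045
6045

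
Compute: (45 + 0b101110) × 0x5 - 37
Convert 0b101110 (binary) → 32 + 8 + 4 + 2 = 46 (decimal)
Convert 0x5 (hexadecimal) → 5 (decimal)
Expression in decimal: (45 + 46) × 5 - 37
Parentheses first: 45 + 46 = 91
Multiply: 91 × 5 = 455
Subtract: 455 - 37 = 418
418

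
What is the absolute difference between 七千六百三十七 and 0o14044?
Convert 七千六百三十七 (Chinese numeral) → 7×1000 + 6×100 + 3×10 + 7 = 7637 (decimal)
Convert 0o14044 (octal) → 1×4096 + 4×512 + 4×8 + 4 = 6180 (decimal)
Compute |7637 - 6180| = 1457
1457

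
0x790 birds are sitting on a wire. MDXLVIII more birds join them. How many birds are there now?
Convert 0x790 (hexadecimal) → 7×256 + 9×16 = 1936 (decimal)
Convert MDXLVIII (Roman numeral) → 1000 + 500 + 40 + 5 + 1 + 1 + 1 = 1548 (decimal)
Compute 1936 + 1548 = 3484
3484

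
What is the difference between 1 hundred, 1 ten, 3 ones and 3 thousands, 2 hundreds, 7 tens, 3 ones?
Convert 1 hundred, 1 ten, 3 ones (place-value notation) → 1×100 + 1×10 + 3 = 113 (decimal)
Convert 3 thousands, 2 hundreds, 7 tens, 3 ones (place-value notation) → 3×1000 + 2×100 + 7×10 + 3 = 3273 (decimal)
Difference: |113 - 3273| = 3160
3160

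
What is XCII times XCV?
Convert XCII (Roman numeral) → 90 + 1 + 1 = 92 (decimal)
Convert XCV (Roman numeral) → 90 + 5 = 95 (decimal)
Compute 92 × 95 = 8740
8740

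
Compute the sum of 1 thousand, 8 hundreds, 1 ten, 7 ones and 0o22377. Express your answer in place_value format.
Convert 1 thousand, 8 hundreds, 1 ten, 7 ones (place-value notation) → 1×1000 + 8×100 + 1×10 + 7 = 1817 (decimal)
Convert 0o22377 (octal) → 2×4096 + 2×512 + 3×64 + 7×8 + 7 = 9471 (decimal)
Compute 1817 + 9471 = 11288
Convert 11288 (decimal) → 11288 = 11×1000 + 2×100 + 8×10 + 8 → 11 thousands, 2 hundreds, 8 tens, 8 ones (place-value notation)
11 thousands, 2 hundreds, 8 tens, 8 ones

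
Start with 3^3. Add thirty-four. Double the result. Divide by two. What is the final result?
Convert 3^3 (power) → 27 (decimal)
Start: 27
Convert thirty-four (English words) → 34 (decimal)
27 + 34 = 61
61 × 2 = 122
Convert two (English words) → 2 (decimal)
122 ÷ 2 = 61
61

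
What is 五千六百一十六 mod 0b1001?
Convert 五千六百一十六 (Chinese numeral) → 5×1000 + 6×100 + 1×10 + 6 = 5616 (decimal)
Convert 0b1001 (binary) → 8 + 1 = 9 (decimal)
Compute 5616 mod 9 = 0
0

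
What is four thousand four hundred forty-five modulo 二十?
Convert four thousand four hundred forty-five (English words) → 4×1000 + 4×100 + 45 = 4445 (decimal)
Convert 二十 (Chinese numeral) → 2×10 = 20 (decimal)
Compute 4445 mod 20 = 5
5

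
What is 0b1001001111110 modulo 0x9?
Convert 0b1001001111110 (binary) → 4096 + 512 + 64 + 32 + 16 + 8 + 4 + 2 = 4734 (decimal)
Convert 0x9 (hexadecimal) → 9 (decimal)
Compute 4734 mod 9 = 0
0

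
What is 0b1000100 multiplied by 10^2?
Convert 0b1000100 (binary) → 64 + 4 = 68 (decimal)
Convert 10^2 (power) → 100 (decimal)
Compute 68 × 100 = 6800
6800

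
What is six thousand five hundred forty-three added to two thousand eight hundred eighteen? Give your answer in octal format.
Convert six thousand five hundred forty-three (English words) → 6×1000 + 5×100 + 43 = 6543 (decimal)
Convert two thousand eight hundred eighteen (English words) → 2×1000 + 8×100 + 18 = 2818 (decimal)
Compute 6543 + 2818 = 9361
Convert 9361 (decimal) → 9361 = 2×4096 + 2×512 + 2×64 + 2×8 + 1 → 0o22221 (octal)
0o22221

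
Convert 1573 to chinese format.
Convert 1573 (decimal) → 1573 = 1×1000 + 5×100 + 7×10 + 3 → 一千五百七十三 (Chinese numeral)
一千五百七十三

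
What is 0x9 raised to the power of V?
Convert 0x9 (hexadecimal) → 9 (decimal)
Convert V (Roman numeral) → 5 (decimal)
Compute 9 ^ 5 = 59049
59049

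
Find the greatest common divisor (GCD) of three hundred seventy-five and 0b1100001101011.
Convert three hundred seventy-five (English words) → 3×100 + 75 = 375 (decimal)
Convert 0b1100001101011 (binary) → 4096 + 2048 + 64 + 32 + 8 + 2 + 1 = 6251 (decimal)
Compute gcd(375, 6251) = 1
1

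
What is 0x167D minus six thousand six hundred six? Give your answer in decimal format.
Convert 0x167D (hexadecimal) → 1×4096 + 6×256 + 7×16 + 13 = 5757 (decimal)
Convert six thousand six hundred six (English words) → 6×1000 + 6×100 + 6 = 6606 (decimal)
Compute 5757 - 6606 = -849
-849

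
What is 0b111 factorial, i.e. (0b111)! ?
Convert 0b111 (binary) → 4 + 2 + 1 = 7 (decimal)
Compute 7! = 5040
5040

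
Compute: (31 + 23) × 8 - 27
Parentheses first: 31 + 23 = 54
Multiply: 54 × 8 = 432
Subtract: 432 - 27 = 405
405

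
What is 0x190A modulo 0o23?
Convert 0x190A (hexadecimal) → 1×4096 + 9×256 + 10 = 6410 (decimal)
Convert 0o23 (octal) → 2×8 + 3 = 19 (decimal)
Compute 6410 mod 19 = 7
7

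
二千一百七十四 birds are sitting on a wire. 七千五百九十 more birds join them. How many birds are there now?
Convert 二千一百七十四 (Chinese numeral) → 2×1000 + 1×100 + 7×10 + 4 = 2174 (decimal)
Convert 七千五百九十 (Chinese numeral) → 7×1000 + 5×100 + 9×10 = 7590 (decimal)
Compute 2174 + 7590 = 9764
9764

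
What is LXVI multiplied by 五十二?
Convert LXVI (Roman numeral) → 50 + 10 + 5 + 1 = 66 (decimal)
Convert 五十二 (Chinese numeral) → 5×10 + 2 = 52 (decimal)
Compute 66 × 52 = 3432
3432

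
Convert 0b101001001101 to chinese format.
Convert 0b101001001101 (binary) → 2048 + 512 + 64 + 8 + 4 + 1 = 2637 (decimal)
Convert 2637 (decimal) → 2637 = 2×1000 + 6×100 + 3×10 + 7 → 二千六百三十七 (Chinese numeral)
二千六百三十七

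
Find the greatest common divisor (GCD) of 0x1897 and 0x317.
Convert 0x1897 (hexadecimal) → 1×4096 + 8×256 + 9×16 + 7 = 6295 (decimal)
Convert 0x317 (hexadecimal) → 3×256 + 1×16 + 7 = 791 (decimal)
Compute gcd(6295, 791) = 1
1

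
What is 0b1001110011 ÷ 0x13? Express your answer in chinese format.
Convert 0b1001110011 (binary) → 512 + 64 + 32 + 16 + 2 + 1 = 627 (decimal)
Convert 0x13 (hexadecimal) → 1×16 + 3 = 19 (decimal)
Compute 627 ÷ 19 = 33
Convert 33 (decimal) → 33 = 3×10 + 3 → 三十三 (Chinese numeral)
三十三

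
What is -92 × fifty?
Convert fifty (English words) → 50 (decimal)
Compute -92 × 50 = -4600
-4600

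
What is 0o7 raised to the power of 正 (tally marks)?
Convert 0o7 (octal) → 7 (decimal)
Convert 正 (tally marks) → 5 (decimal)
Compute 7 ^ 5 = 16807
16807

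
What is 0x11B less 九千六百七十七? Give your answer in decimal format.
Convert 0x11B (hexadecimal) → 1×256 + 1×16 + 11 = 283 (decimal)
Convert 九千六百七十七 (Chinese numeral) → 9×1000 + 6×100 + 7×10 + 7 = 9677 (decimal)
Compute 283 - 9677 = -9394
-9394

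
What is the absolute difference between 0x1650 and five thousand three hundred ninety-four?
Convert 0x1650 (hexadecimal) → 1×4096 + 6×256 + 5×16 = 5712 (decimal)
Convert five thousand three hundred ninety-four (English words) → 5×1000 + 3×100 + 94 = 5394 (decimal)
Compute |5712 - 5394| = 318
318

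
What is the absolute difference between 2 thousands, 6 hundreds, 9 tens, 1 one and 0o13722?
Convert 2 thousands, 6 hundreds, 9 tens, 1 one (place-value notation) → 2×1000 + 6×100 + 9×10 + 1 = 2691 (decimal)
Convert 0o13722 (octal) → 1×4096 + 3×512 + 7×64 + 2×8 + 2 = 6098 (decimal)
Compute |2691 - 6098| = 3407
3407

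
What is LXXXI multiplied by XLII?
Convert LXXXI (Roman numeral) → 50 + 10 + 10 + 10 + 1 = 81 (decimal)
Convert XLII (Roman numeral) → 40 + 1 + 1 = 42 (decimal)
Compute 81 × 42 = 3402
3402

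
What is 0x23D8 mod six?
Convert 0x23D8 (hexadecimal) → 2×4096 + 3×256 + 13×16 + 8 = 9176 (decimal)
Convert six (English words) → 6 (decimal)
Compute 9176 mod 6 = 2
2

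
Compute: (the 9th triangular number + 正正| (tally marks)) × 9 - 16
Convert the 9th triangular number (triangular index) → 9×10/2 = 45 (decimal)
Convert 正正| (tally marks) → 5 + 5 + 1 = 11 (decimal)
Expression in decimal: (45 + 11) × 9 - 16
Parentheses first: 45 + 11 = 56
Multiply: 56 × 9 = 504
Subtract: 504 - 16 = 488
488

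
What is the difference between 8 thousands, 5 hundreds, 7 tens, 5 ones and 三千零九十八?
Convert 8 thousands, 5 hundreds, 7 tens, 5 ones (place-value notation) → 8×1000 + 5×100 + 7×10 + 5 = 8575 (decimal)
Convert 三千零九十八 (Chinese numeral) → 3×1000 + 9×10 + 8 = 3098 (decimal)
Difference: |8575 - 3098| = 5477
5477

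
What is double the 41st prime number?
The 41st prime number = 179
Compute 179 × 2 = 358
358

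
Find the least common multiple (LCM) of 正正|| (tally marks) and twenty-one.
Convert 正正|| (tally marks) → 5 + 5 + 2 = 12 (decimal)
Convert twenty-one (English words) → 21 (decimal)
Compute lcm(12, 21) = 84
84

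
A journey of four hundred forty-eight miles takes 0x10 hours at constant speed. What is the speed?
Convert four hundred forty-eight (English words) → 4×100 + 48 = 448 (decimal)
Convert 0x10 (hexadecimal) → 1×16 = 16 (decimal)
Compute 448 ÷ 16 = 28
28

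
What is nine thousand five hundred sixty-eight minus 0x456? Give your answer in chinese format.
Convert nine thousand five hundred sixty-eight (English words) → 9×1000 + 5×100 + 68 = 9568 (decimal)
Convert 0x456 (hexadecimal) → 4×256 + 5×16 + 6 = 1110 (decimal)
Compute 9568 - 1110 = 8458
Convert 8458 (decimal) → 8458 = 8×1000 + 4×100 + 5×10 + 8 → 八千四百五十八 (Chinese numeral)
八千四百五十八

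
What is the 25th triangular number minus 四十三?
The 25th triangular number = 25×26/2 = 325
Convert 四十三 (Chinese numeral) → 4×10 + 3 = 43 (decimal)
Compute 325 - 43 = 282
282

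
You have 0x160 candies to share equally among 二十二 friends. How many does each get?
Convert 0x160 (hexadecimal) → 1×256 + 6×16 = 352 (decimal)
Convert 二十二 (Chinese numeral) → 2×10 + 2 = 22 (decimal)
Compute 352 ÷ 22 = 16
16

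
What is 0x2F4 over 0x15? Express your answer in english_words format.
Convert 0x2F4 (hexadecimal) → 2×256 + 15×16 + 4 = 756 (decimal)
Convert 0x15 (hexadecimal) → 1×16 + 5 = 21 (decimal)
Compute 756 ÷ 21 = 36
Convert 36 (decimal) → thirty-six (English words)
thirty-six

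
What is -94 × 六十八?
Convert 六十八 (Chinese numeral) → 6×10 + 8 = 68 (decimal)
Compute -94 × 68 = -6392
-6392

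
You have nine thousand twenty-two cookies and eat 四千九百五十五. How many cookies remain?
Convert nine thousand twenty-two (English words) → 9×1000 + 22 = 9022 (decimal)
Convert 四千九百五十五 (Chinese numeral) → 4×1000 + 9×100 + 5×10 + 5 = 4955 (decimal)
Compute 9022 - 4955 = 4067
4067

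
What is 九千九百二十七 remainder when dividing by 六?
Convert 九千九百二十七 (Chinese numeral) → 9×1000 + 9×100 + 2×10 + 7 = 9927 (decimal)
Convert 六 (Chinese numeral) → 6 (decimal)
Compute 9927 mod 6 = 3
3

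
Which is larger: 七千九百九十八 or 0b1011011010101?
Convert 七千九百九十八 (Chinese numeral) → 7×1000 + 9×100 + 9×10 + 8 = 7998 (decimal)
Convert 0b1011011010101 (binary) → 4096 + 1024 + 512 + 128 + 64 + 16 + 4 + 1 = 5845 (decimal)
Compare 7998 vs 5845: larger = 7998
7998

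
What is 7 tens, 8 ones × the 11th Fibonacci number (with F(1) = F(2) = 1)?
Convert 7 tens, 8 ones (place-value notation) → 7×10 + 8 = 78 (decimal)
Convert the 11th Fibonacci number (with F(1) = F(2) = 1) (Fibonacci index) → 1, 1, 2, 3, 5, 8, 13, 21, 34, 55, 89 → 89 (decimal)
Compute 78 × 89 = 6942
6942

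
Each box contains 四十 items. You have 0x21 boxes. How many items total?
Convert 四十 (Chinese numeral) → 4×10 = 40 (decimal)
Convert 0x21 (hexadecimal) → 2×16 + 1 = 33 (decimal)
Compute 40 × 33 = 1320
1320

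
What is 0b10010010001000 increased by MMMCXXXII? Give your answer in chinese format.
Convert 0b10010010001000 (binary) → 8192 + 1024 + 128 + 8 = 9352 (decimal)
Convert MMMCXXXII (Roman numeral) → 1000 + 1000 + 1000 + 100 + 10 + 10 + 10 + 1 + 1 = 3132 (decimal)
Compute 9352 + 3132 = 12484
Convert 12484 (decimal) → 12484 = 1×10000 + 2×1000 + 4×100 + 8×10 + 4 → 一万二千四百八十四 (Chinese numeral)
一万二千四百八十四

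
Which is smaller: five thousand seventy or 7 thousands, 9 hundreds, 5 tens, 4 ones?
Convert five thousand seventy (English words) → 5×1000 + 70 = 5070 (decimal)
Convert 7 thousands, 9 hundreds, 5 tens, 4 ones (place-value notation) → 7×1000 + 9×100 + 5×10 + 4 = 7954 (decimal)
Compare 5070 vs 7954: smaller = 5070
5070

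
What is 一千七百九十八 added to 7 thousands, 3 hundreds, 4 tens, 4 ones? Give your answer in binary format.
Convert 一千七百九十八 (Chinese numeral) → 1×1000 + 7×100 + 9×10 + 8 = 1798 (decimal)
Convert 7 thousands, 3 hundreds, 4 tens, 4 ones (place-value notation) → 7×1000 + 3×100 + 4×10 + 4 = 7344 (decimal)
Compute 1798 + 7344 = 9142
Convert 9142 (decimal) → 9142 = 8192 + 512 + 256 + 128 + 32 + 16 + 4 + 2 → 0b10001110110110 (binary)
0b10001110110110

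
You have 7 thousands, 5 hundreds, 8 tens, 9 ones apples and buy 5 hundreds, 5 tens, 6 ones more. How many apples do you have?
Convert 7 thousands, 5 hundreds, 8 tens, 9 ones (place-value notation) → 7×1000 + 5×100 + 8×10 + 9 = 7589 (decimal)
Convert 5 hundreds, 5 tens, 6 ones (place-value notation) → 5×100 + 5×10 + 6 = 556 (decimal)
Compute 7589 + 556 = 8145
8145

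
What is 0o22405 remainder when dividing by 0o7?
Convert 0o22405 (octal) → 2×4096 + 2×512 + 4×64 + 5 = 9477 (decimal)
Convert 0o7 (octal) → 7 (decimal)
Compute 9477 mod 7 = 6
6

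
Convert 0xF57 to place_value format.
Convert 0xF57 (hexadecimal) → 15×256 + 5×16 + 7 = 3927 (decimal)
Convert 3927 (decimal) → 3927 = 3×1000 + 9×100 + 2×10 + 7 → 3 thousands, 9 hundreds, 2 tens, 7 ones (place-value notation)
3 thousands, 9 hundreds, 2 tens, 7 ones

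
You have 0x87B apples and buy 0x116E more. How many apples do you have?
Convert 0x87B (hexadecimal) → 8×256 + 7×16 + 11 = 2171 (decimal)
Convert 0x116E (hexadecimal) → 1×4096 + 1×256 + 6×16 + 14 = 4462 (decimal)
Compute 2171 + 4462 = 6633
6633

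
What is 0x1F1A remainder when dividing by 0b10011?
Convert 0x1F1A (hexadecimal) → 1×4096 + 15×256 + 1×16 + 10 = 7962 (decimal)
Convert 0b10011 (binary) → 16 + 2 + 1 = 19 (decimal)
Compute 7962 mod 19 = 1
1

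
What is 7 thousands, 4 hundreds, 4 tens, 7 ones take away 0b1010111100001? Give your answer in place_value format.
Convert 7 thousands, 4 hundreds, 4 tens, 7 ones (place-value notation) → 7×1000 + 4×100 + 4×10 + 7 = 7447 (decimal)
Convert 0b1010111100001 (binary) → 4096 + 1024 + 256 + 128 + 64 + 32 + 1 = 5601 (decimal)
Compute 7447 - 5601 = 1846
Convert 1846 (decimal) → 1846 = 1×1000 + 8×100 + 4×10 + 6 → 1 thousand, 8 hundreds, 4 tens, 6 ones (place-value notation)
1 thousand, 8 hundreds, 4 tens, 6 ones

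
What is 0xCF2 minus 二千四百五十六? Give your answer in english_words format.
Convert 0xCF2 (hexadecimal) → 12×256 + 15×16 + 2 = 3314 (decimal)
Convert 二千四百五十六 (Chinese numeral) → 2×1000 + 4×100 + 5×10 + 6 = 2456 (decimal)
Compute 3314 - 2456 = 858
Convert 858 (decimal) → 858 = 8×100 + 58 → eight hundred fifty-eight (English words)
eight hundred fifty-eight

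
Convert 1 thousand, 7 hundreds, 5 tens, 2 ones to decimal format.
Convert 1 thousand, 7 hundreds, 5 tens, 2 ones (place-value notation) → 1×1000 + 7×100 + 5×10 + 2 = 1752 (decimal)
1752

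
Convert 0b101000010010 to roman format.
Convert 0b101000010010 (binary) → 2048 + 512 + 16 + 2 = 2578 (decimal)
Convert 2578 (decimal) → 2578 = 1000 + 1000 + 500 + 50 + 10 + 10 + 5 + 1 + 1 + 1 → MMDLXXVIII (Roman numeral)
MMDLXXVIII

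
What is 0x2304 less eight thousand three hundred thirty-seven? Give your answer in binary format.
Convert 0x2304 (hexadecimal) → 2×4096 + 3×256 + 4 = 8964 (decimal)
Convert eight thousand three hundred thirty-seven (English words) → 8×1000 + 3×100 + 37 = 8337 (decimal)
Compute 8964 - 8337 = 627
Convert 627 (decimal) → 627 = 512 + 64 + 32 + 16 + 2 + 1 → 0b1001110011 (binary)
0b1001110011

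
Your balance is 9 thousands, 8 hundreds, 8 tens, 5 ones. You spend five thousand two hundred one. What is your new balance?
Convert 9 thousands, 8 hundreds, 8 tens, 5 ones (place-value notation) → 9×1000 + 8×100 + 8×10 + 5 = 9885 (decimal)
Convert five thousand two hundred one (English words) → 5×1000 + 2×100 + 1 = 5201 (decimal)
Compute 9885 - 5201 = 4684
4684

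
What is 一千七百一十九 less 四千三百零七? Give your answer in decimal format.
Convert 一千七百一十九 (Chinese numeral) → 1×1000 + 7×100 + 1×10 + 9 = 1719 (decimal)
Convert 四千三百零七 (Chinese numeral) → 4×1000 + 3×100 + 7 = 4307 (decimal)
Compute 1719 - 4307 = -2588
-2588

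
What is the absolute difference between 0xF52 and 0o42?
Convert 0xF52 (hexadecimal) → 15×256 + 5×16 + 2 = 3922 (decimal)
Convert 0o42 (octal) → 4×8 + 2 = 34 (decimal)
Compute |3922 - 34| = 3888
3888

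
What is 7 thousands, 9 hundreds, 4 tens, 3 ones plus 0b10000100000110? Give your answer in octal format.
Convert 7 thousands, 9 hundreds, 4 tens, 3 ones (place-value notation) → 7×1000 + 9×100 + 4×10 + 3 = 7943 (decimal)
Convert 0b10000100000110 (binary) → 8192 + 256 + 4 + 2 = 8454 (decimal)
Compute 7943 + 8454 = 16397
Convert 16397 (decimal) → 16397 = 4×4096 + 1×8 + 5 → 0o40015 (octal)
0o40015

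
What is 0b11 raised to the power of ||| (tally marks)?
Convert 0b11 (binary) → 2 + 1 = 3 (decimal)
Convert ||| (tally marks) → 3 (decimal)
Compute 3 ^ 3 = 27
27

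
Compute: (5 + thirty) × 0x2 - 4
Convert thirty (English words) → 30 (decimal)
Convert 0x2 (hexadecimal) → 2 (decimal)
Expression in decimal: (5 + 30) × 2 - 4
Parentheses first: 5 + 30 = 35
Multiply: 35 × 2 = 70
Subtract: 70 - 4 = 66
66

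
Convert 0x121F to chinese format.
Convert 0x121F (hexadecimal) → 1×4096 + 2×256 + 1×16 + 15 = 4639 (decimal)
Convert 4639 (decimal) → 4639 = 4×1000 + 6×100 + 3×10 + 9 → 四千六百三十九 (Chinese numeral)
四千六百三十九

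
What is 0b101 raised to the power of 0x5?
Convert 0b101 (binary) → 4 + 1 = 5 (decimal)
Convert 0x5 (hexadecimal) → 5 (decimal)
Compute 5 ^ 5 = 3125
3125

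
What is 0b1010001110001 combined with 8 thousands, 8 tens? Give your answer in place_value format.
Convert 0b1010001110001 (binary) → 4096 + 1024 + 64 + 32 + 16 + 1 = 5233 (decimal)
Convert 8 thousands, 8 tens (place-value notation) → 8×1000 + 8×10 = 8080 (decimal)
Compute 5233 + 8080 = 13313
Convert 13313 (decimal) → 13313 = 13×1000 + 3×100 + 1×10 + 3 → 13 thousands, 3 hundreds, 1 ten, 3 ones (place-value notation)
13 thousands, 3 hundreds, 1 ten, 3 ones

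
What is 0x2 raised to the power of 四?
Convert 0x2 (hexadecimal) → 2 (decimal)
Convert 四 (Chinese numeral) → 4 (decimal)
Compute 2 ^ 4 = 16
16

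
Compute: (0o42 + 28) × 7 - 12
Convert 0o42 (octal) → 4×8 + 2 = 34 (decimal)
Expression in decimal: (34 + 28) × 7 - 12
Parentheses first: 34 + 28 = 62
Multiply: 62 × 7 = 434
Subtract: 434 - 12 = 422
422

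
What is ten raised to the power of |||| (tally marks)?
Convert ten (English words) → 10 (decimal)
Convert |||| (tally marks) → 4 (decimal)
Compute 10 ^ 4 = 10000
10000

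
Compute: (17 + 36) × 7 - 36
Parentheses first: 17 + 36 = 53
Multiply: 53 × 7 = 371
Subtract: 371 - 36 = 335
335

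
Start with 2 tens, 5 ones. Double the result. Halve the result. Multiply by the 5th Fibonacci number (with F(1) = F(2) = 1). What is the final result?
Convert 2 tens, 5 ones (place-value notation) → 2×10 + 5 = 25 (decimal)
Start: 25
25 × 2 = 50
50 ÷ 2 = 25
Convert the 5th Fibonacci number (with F(1) = F(2) = 1) (Fibonacci index) → 1, 1, 2, 3, 5 → 5 (decimal)
25 × 5 = 125
125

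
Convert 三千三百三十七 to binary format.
Convert 三千三百三十七 (Chinese numeral) → 3×1000 + 3×100 + 3×10 + 7 = 3337 (decimal)
Convert 3337 (decimal) → 3337 = 2048 + 1024 + 256 + 8 + 1 → 0b110100001001 (binary)
0b110100001001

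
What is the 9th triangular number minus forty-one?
The 9th triangular number = 9×10/2 = 45
Convert forty-one (English words) → 41 (decimal)
Compute 45 - 41 = 4
4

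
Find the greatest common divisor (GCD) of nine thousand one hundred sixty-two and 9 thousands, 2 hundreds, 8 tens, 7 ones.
Convert nine thousand one hundred sixty-two (English words) → 9×1000 + 1×100 + 62 = 9162 (decimal)
Convert 9 thousands, 2 hundreds, 8 tens, 7 ones (place-value notation) → 9×1000 + 2×100 + 8×10 + 7 = 9287 (decimal)
Compute gcd(9162, 9287) = 1
1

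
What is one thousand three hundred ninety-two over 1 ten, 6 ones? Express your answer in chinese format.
Convert one thousand three hundred ninety-two (English words) → 1×1000 + 3×100 + 92 = 1392 (decimal)
Convert 1 ten, 6 ones (place-value notation) → 1×10 + 6 = 16 (decimal)
Compute 1392 ÷ 16 = 87
Convert 87 (decimal) → 87 = 8×10 + 7 → 八十七 (Chinese numeral)
八十七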